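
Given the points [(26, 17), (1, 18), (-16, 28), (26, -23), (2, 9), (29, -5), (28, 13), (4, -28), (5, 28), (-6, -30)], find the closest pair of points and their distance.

Computing all pairwise distances among 10 points:

d((26, 17), (1, 18)) = 25.02
d((26, 17), (-16, 28)) = 43.4166
d((26, 17), (26, -23)) = 40.0
d((26, 17), (2, 9)) = 25.2982
d((26, 17), (29, -5)) = 22.2036
d((26, 17), (28, 13)) = 4.4721 <-- minimum
d((26, 17), (4, -28)) = 50.0899
d((26, 17), (5, 28)) = 23.7065
d((26, 17), (-6, -30)) = 56.8595
d((1, 18), (-16, 28)) = 19.7231
d((1, 18), (26, -23)) = 48.0208
d((1, 18), (2, 9)) = 9.0554
d((1, 18), (29, -5)) = 36.2353
d((1, 18), (28, 13)) = 27.4591
d((1, 18), (4, -28)) = 46.0977
d((1, 18), (5, 28)) = 10.7703
d((1, 18), (-6, -30)) = 48.5077
d((-16, 28), (26, -23)) = 66.0681
d((-16, 28), (2, 9)) = 26.1725
d((-16, 28), (29, -5)) = 55.8032
d((-16, 28), (28, 13)) = 46.4866
d((-16, 28), (4, -28)) = 59.4643
d((-16, 28), (5, 28)) = 21.0
d((-16, 28), (-6, -30)) = 58.8558
d((26, -23), (2, 9)) = 40.0
d((26, -23), (29, -5)) = 18.2483
d((26, -23), (28, 13)) = 36.0555
d((26, -23), (4, -28)) = 22.561
d((26, -23), (5, 28)) = 55.1543
d((26, -23), (-6, -30)) = 32.7567
d((2, 9), (29, -5)) = 30.4138
d((2, 9), (28, 13)) = 26.3059
d((2, 9), (4, -28)) = 37.054
d((2, 9), (5, 28)) = 19.2354
d((2, 9), (-6, -30)) = 39.8121
d((29, -5), (28, 13)) = 18.0278
d((29, -5), (4, -28)) = 33.9706
d((29, -5), (5, 28)) = 40.8044
d((29, -5), (-6, -30)) = 43.0116
d((28, 13), (4, -28)) = 47.5079
d((28, 13), (5, 28)) = 27.4591
d((28, 13), (-6, -30)) = 54.8179
d((4, -28), (5, 28)) = 56.0089
d((4, -28), (-6, -30)) = 10.198
d((5, 28), (-6, -30)) = 59.0339

Closest pair: (26, 17) and (28, 13) with distance 4.4721

The closest pair is (26, 17) and (28, 13) with Euclidean distance 4.4721. For 10 points, brute-force pairwise comparison is shown above. For large n, the divide-and-conquer algorithm (sort by x, recurse on halves, check the dividing strip) achieves O(n log n).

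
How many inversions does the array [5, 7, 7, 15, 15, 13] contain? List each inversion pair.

Finding inversions in [5, 7, 7, 15, 15, 13]:

(3, 5): arr[3]=15 > arr[5]=13
(4, 5): arr[4]=15 > arr[5]=13

Total inversions: 2

The array has 2 inversion(s): (3,5), (4,5). Each pair (i,j) satisfies i < j and arr[i] > arr[j].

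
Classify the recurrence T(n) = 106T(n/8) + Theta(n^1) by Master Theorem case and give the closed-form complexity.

Master Theorem for T(n) = 106T(n/8) + O(n^1):

a = 106, b = 8, c = 1
log_b(a) = log_8(106) = 2.2426

Case 1: c = 1 < log_8(106) = 2.2426
T(n) = O(n^(log_8 106))

For T(n) = 106T(n/8) + O(n^1): log_8(106) = 2.2426. This is Case 1 of the Master Theorem (c < log_b(a), work dominated by leaves), giving O(n^(log_8 106)).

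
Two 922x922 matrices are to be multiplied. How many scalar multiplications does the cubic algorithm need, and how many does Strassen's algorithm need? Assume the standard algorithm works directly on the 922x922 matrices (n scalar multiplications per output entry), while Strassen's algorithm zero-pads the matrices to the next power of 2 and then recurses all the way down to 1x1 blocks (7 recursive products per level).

Matrix multiplication for 922x922 matrices:

Strassen's algorithm requires power-of-2 dimensions. Pad 922x922 to 1024x1024 (next power of 2).

Standard algorithm: 922^3 = 783777448 multiplications
Strassen's algorithm: 7^(log2(1024)) = 7^10 = 282475249 multiplications
Savings: 783777448 - 282475249 = 501302199 multiplications

Standard: 783777448 multiplications (922^3). Strassen: 282475249 multiplications (7^10, after padding to 1024x1024). Strassen reduces 8 recursive multiplications to 7 at each level.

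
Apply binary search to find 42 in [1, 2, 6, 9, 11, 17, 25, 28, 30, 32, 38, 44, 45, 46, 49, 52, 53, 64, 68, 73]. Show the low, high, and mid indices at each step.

Binary search for 42 in [1, 2, 6, 9, 11, 17, 25, 28, 30, 32, 38, 44, 45, 46, 49, 52, 53, 64, 68, 73]:

lo=0, hi=19, mid=9, arr[mid]=32 -> 32 < 42, search right half
lo=10, hi=19, mid=14, arr[mid]=49 -> 49 > 42, search left half
lo=10, hi=13, mid=11, arr[mid]=44 -> 44 > 42, search left half
lo=10, hi=10, mid=10, arr[mid]=38 -> 38 < 42, search right half
lo=11 > hi=10, target 42 not found

Binary search determines that 42 is not in the array after 4 comparisons. The search space was exhausted without finding the target.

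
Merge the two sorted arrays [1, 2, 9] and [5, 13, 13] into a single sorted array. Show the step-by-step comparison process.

Merging process:

Compare 1 vs 5: take 1 from left. Merged: [1]
Compare 2 vs 5: take 2 from left. Merged: [1, 2]
Compare 9 vs 5: take 5 from right. Merged: [1, 2, 5]
Compare 9 vs 13: take 9 from left. Merged: [1, 2, 5, 9]
Append remaining from right: [13, 13]. Merged: [1, 2, 5, 9, 13, 13]

Final merged array: [1, 2, 5, 9, 13, 13]
Total comparisons: 4

The merged array is [1, 2, 5, 9, 13, 13], requiring 4 comparisons. The merge step runs in O(n) time where n is the total number of elements.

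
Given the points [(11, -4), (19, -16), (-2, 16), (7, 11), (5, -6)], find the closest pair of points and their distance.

Computing all pairwise distances among 5 points:

d((11, -4), (19, -16)) = 14.4222
d((11, -4), (-2, 16)) = 23.8537
d((11, -4), (7, 11)) = 15.5242
d((11, -4), (5, -6)) = 6.3246 <-- minimum
d((19, -16), (-2, 16)) = 38.2753
d((19, -16), (7, 11)) = 29.5466
d((19, -16), (5, -6)) = 17.2047
d((-2, 16), (7, 11)) = 10.2956
d((-2, 16), (5, -6)) = 23.0868
d((7, 11), (5, -6)) = 17.1172

Closest pair: (11, -4) and (5, -6) with distance 6.3246

The closest pair is (11, -4) and (5, -6) with Euclidean distance 6.3246. For 5 points, brute-force pairwise comparison is shown above. For large n, the divide-and-conquer algorithm (sort by x, recurse on halves, check the dividing strip) achieves O(n log n).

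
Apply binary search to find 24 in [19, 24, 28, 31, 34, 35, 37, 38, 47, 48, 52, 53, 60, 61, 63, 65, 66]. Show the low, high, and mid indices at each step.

Binary search for 24 in [19, 24, 28, 31, 34, 35, 37, 38, 47, 48, 52, 53, 60, 61, 63, 65, 66]:

lo=0, hi=16, mid=8, arr[mid]=47 -> 47 > 24, search left half
lo=0, hi=7, mid=3, arr[mid]=31 -> 31 > 24, search left half
lo=0, hi=2, mid=1, arr[mid]=24 -> Found target at index 1!

Binary search finds 24 at index 1 after 3 comparisons. The search repeatedly halves the search space by comparing with the middle element.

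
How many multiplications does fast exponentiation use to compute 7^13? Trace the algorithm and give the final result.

Computing 7^13 by squaring (build up from 7^1; each line after the first costs one multiplication):

7^1 = 7
7^2 = (7^1)^2 = 7^2 = 49
7^3 = 7 * 7^2 = 7 * 49 = 343
7^6 = (7^3)^2 = 343^2 = 117649
7^12 = (7^6)^2 = 117649^2 = 13841287201
7^13 = 7 * 7^12 = 7 * 13841287201 = 96889010407

Result: 96889010407
Multiplications needed: 5 (5 lines after 7^1)

7^13 = 96889010407. Using exponentiation by squaring, this requires 5 multiplications. The key idea: if the exponent is even, square the half-power; if odd, multiply by the base once.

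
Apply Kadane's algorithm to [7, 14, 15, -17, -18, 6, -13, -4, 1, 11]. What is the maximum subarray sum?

Using Kadane's algorithm on [7, 14, 15, -17, -18, 6, -13, -4, 1, 11]:

Scanning through the array:
Position 1 (value 14): max_ending_here = 21, max_so_far = 21
Position 2 (value 15): max_ending_here = 36, max_so_far = 36
Position 3 (value -17): max_ending_here = 19, max_so_far = 36
Position 4 (value -18): max_ending_here = 1, max_so_far = 36
Position 5 (value 6): max_ending_here = 7, max_so_far = 36
Position 6 (value -13): max_ending_here = -6, max_so_far = 36
Position 7 (value -4): max_ending_here = -4, max_so_far = 36
Position 8 (value 1): max_ending_here = 1, max_so_far = 36
Position 9 (value 11): max_ending_here = 12, max_so_far = 36

Maximum subarray: [7, 14, 15]
Maximum sum: 36

The maximum subarray is [7, 14, 15] with sum 36. This subarray runs from index 0 to index 2.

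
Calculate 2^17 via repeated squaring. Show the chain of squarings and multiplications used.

Computing 2^17 by squaring (build up from 2^1; each line after the first costs one multiplication):

2^1 = 2
2^2 = (2^1)^2 = 2^2 = 4
2^4 = (2^2)^2 = 4^2 = 16
2^8 = (2^4)^2 = 16^2 = 256
2^16 = (2^8)^2 = 256^2 = 65536
2^17 = 2 * 2^16 = 2 * 65536 = 131072

Result: 131072
Multiplications needed: 5 (5 lines after 2^1)

2^17 = 131072. Using exponentiation by squaring, this requires 5 multiplications. The key idea: if the exponent is even, square the half-power; if odd, multiply by the base once.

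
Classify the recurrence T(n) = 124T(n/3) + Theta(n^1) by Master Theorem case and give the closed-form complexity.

Master Theorem for T(n) = 124T(n/3) + O(n^1):

a = 124, b = 3, c = 1
log_b(a) = log_3(124) = 4.3876

Case 1: c = 1 < log_3(124) = 4.3876
T(n) = O(n^(log_3 124))

For T(n) = 124T(n/3) + O(n^1): log_3(124) = 4.3876. This is Case 1 of the Master Theorem (c < log_b(a), work dominated by leaves), giving O(n^(log_3 124)).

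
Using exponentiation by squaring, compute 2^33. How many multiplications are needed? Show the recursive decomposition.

Computing 2^33 by squaring (build up from 2^1; each line after the first costs one multiplication):

2^1 = 2
2^2 = (2^1)^2 = 2^2 = 4
2^4 = (2^2)^2 = 4^2 = 16
2^8 = (2^4)^2 = 16^2 = 256
2^16 = (2^8)^2 = 256^2 = 65536
2^32 = (2^16)^2 = 65536^2 = 4294967296
2^33 = 2 * 2^32 = 2 * 4294967296 = 8589934592

Result: 8589934592
Multiplications needed: 6 (6 lines after 2^1)

2^33 = 8589934592. Using exponentiation by squaring, this requires 6 multiplications. The key idea: if the exponent is even, square the half-power; if odd, multiply by the base once.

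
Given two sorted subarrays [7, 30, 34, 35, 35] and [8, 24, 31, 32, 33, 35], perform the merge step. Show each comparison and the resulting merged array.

Merging process:

Compare 7 vs 8: take 7 from left. Merged: [7]
Compare 30 vs 8: take 8 from right. Merged: [7, 8]
Compare 30 vs 24: take 24 from right. Merged: [7, 8, 24]
Compare 30 vs 31: take 30 from left. Merged: [7, 8, 24, 30]
Compare 34 vs 31: take 31 from right. Merged: [7, 8, 24, 30, 31]
Compare 34 vs 32: take 32 from right. Merged: [7, 8, 24, 30, 31, 32]
Compare 34 vs 33: take 33 from right. Merged: [7, 8, 24, 30, 31, 32, 33]
Compare 34 vs 35: take 34 from left. Merged: [7, 8, 24, 30, 31, 32, 33, 34]
Compare 35 vs 35: take 35 from left. Merged: [7, 8, 24, 30, 31, 32, 33, 34, 35]
Compare 35 vs 35: take 35 from left. Merged: [7, 8, 24, 30, 31, 32, 33, 34, 35, 35]
Append remaining from right: [35]. Merged: [7, 8, 24, 30, 31, 32, 33, 34, 35, 35, 35]

Final merged array: [7, 8, 24, 30, 31, 32, 33, 34, 35, 35, 35]
Total comparisons: 10

The merged array is [7, 8, 24, 30, 31, 32, 33, 34, 35, 35, 35], requiring 10 comparisons. The merge step runs in O(n) time where n is the total number of elements.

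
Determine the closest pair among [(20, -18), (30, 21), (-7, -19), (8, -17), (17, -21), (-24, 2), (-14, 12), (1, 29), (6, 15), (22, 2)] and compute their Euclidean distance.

Computing all pairwise distances among 10 points:

d((20, -18), (30, 21)) = 40.2616
d((20, -18), (-7, -19)) = 27.0185
d((20, -18), (8, -17)) = 12.0416
d((20, -18), (17, -21)) = 4.2426 <-- minimum
d((20, -18), (-24, 2)) = 48.3322
d((20, -18), (-14, 12)) = 45.3431
d((20, -18), (1, 29)) = 50.6952
d((20, -18), (6, 15)) = 35.8469
d((20, -18), (22, 2)) = 20.0998
d((30, 21), (-7, -19)) = 54.4885
d((30, 21), (8, -17)) = 43.909
d((30, 21), (17, -21)) = 43.9659
d((30, 21), (-24, 2)) = 57.2451
d((30, 21), (-14, 12)) = 44.911
d((30, 21), (1, 29)) = 30.0832
d((30, 21), (6, 15)) = 24.7386
d((30, 21), (22, 2)) = 20.6155
d((-7, -19), (8, -17)) = 15.1327
d((-7, -19), (17, -21)) = 24.0832
d((-7, -19), (-24, 2)) = 27.0185
d((-7, -19), (-14, 12)) = 31.7805
d((-7, -19), (1, 29)) = 48.6621
d((-7, -19), (6, 15)) = 36.4005
d((-7, -19), (22, 2)) = 35.805
d((8, -17), (17, -21)) = 9.8489
d((8, -17), (-24, 2)) = 37.2156
d((8, -17), (-14, 12)) = 36.4005
d((8, -17), (1, 29)) = 46.5296
d((8, -17), (6, 15)) = 32.0624
d((8, -17), (22, 2)) = 23.6008
d((17, -21), (-24, 2)) = 47.0106
d((17, -21), (-14, 12)) = 45.2769
d((17, -21), (1, 29)) = 52.4976
d((17, -21), (6, 15)) = 37.6431
d((17, -21), (22, 2)) = 23.5372
d((-24, 2), (-14, 12)) = 14.1421
d((-24, 2), (1, 29)) = 36.7967
d((-24, 2), (6, 15)) = 32.6956
d((-24, 2), (22, 2)) = 46.0
d((-14, 12), (1, 29)) = 22.6716
d((-14, 12), (6, 15)) = 20.2237
d((-14, 12), (22, 2)) = 37.3631
d((1, 29), (6, 15)) = 14.8661
d((1, 29), (22, 2)) = 34.2053
d((6, 15), (22, 2)) = 20.6155

Closest pair: (20, -18) and (17, -21) with distance 4.2426

The closest pair is (20, -18) and (17, -21) with Euclidean distance 4.2426. For 10 points, brute-force pairwise comparison is shown above. For large n, the divide-and-conquer algorithm (sort by x, recurse on halves, check the dividing strip) achieves O(n log n).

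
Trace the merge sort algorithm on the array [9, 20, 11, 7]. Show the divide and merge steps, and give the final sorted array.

Merge sort trace:

Split: [9, 20, 11, 7] -> [9, 20] and [11, 7]
  Split: [9, 20] -> [9] and [20]
  Merge: [9] + [20] -> [9, 20]
  Split: [11, 7] -> [11] and [7]
  Merge: [11] + [7] -> [7, 11]
Merge: [9, 20] + [7, 11] -> [7, 9, 11, 20]

Final sorted array: [7, 9, 11, 20]

The merge sort proceeds by recursively splitting the array and merging sorted halves.
After all merges, the sorted array is [7, 9, 11, 20].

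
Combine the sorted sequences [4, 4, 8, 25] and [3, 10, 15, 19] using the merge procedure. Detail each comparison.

Merging process:

Compare 4 vs 3: take 3 from right. Merged: [3]
Compare 4 vs 10: take 4 from left. Merged: [3, 4]
Compare 4 vs 10: take 4 from left. Merged: [3, 4, 4]
Compare 8 vs 10: take 8 from left. Merged: [3, 4, 4, 8]
Compare 25 vs 10: take 10 from right. Merged: [3, 4, 4, 8, 10]
Compare 25 vs 15: take 15 from right. Merged: [3, 4, 4, 8, 10, 15]
Compare 25 vs 19: take 19 from right. Merged: [3, 4, 4, 8, 10, 15, 19]
Append remaining from left: [25]. Merged: [3, 4, 4, 8, 10, 15, 19, 25]

Final merged array: [3, 4, 4, 8, 10, 15, 19, 25]
Total comparisons: 7

The merged array is [3, 4, 4, 8, 10, 15, 19, 25], requiring 7 comparisons. The merge step runs in O(n) time where n is the total number of elements.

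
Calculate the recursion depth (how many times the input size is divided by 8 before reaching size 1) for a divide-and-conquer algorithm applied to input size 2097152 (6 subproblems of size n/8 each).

For divide and conquer with division factor 8:

Problem sizes at each level:
Level 0: 2097152
Level 1: 262144
Level 2: 32768
Level 3: 4096
Level 4: 512
Level 5: 64
Level 6: 8
Level 7: 1

The root is level 0 and the size-1 base case is level 7 (the tree spans levels 0 through 7, i.e. 8 levels counting the root), so the depth is the number of divisions: log_8(2097152) = 7

The recursion tree depth is log_8(2097152) = 7. At each level, the problem size is divided by 8, so it takes 7 divisions to reduce to a base case of size 1. The algorithm makes 6 recursive calls at each level.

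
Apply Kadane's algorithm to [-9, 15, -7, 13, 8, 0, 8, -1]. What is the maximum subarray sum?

Using Kadane's algorithm on [-9, 15, -7, 13, 8, 0, 8, -1]:

Scanning through the array:
Position 1 (value 15): max_ending_here = 15, max_so_far = 15
Position 2 (value -7): max_ending_here = 8, max_so_far = 15
Position 3 (value 13): max_ending_here = 21, max_so_far = 21
Position 4 (value 8): max_ending_here = 29, max_so_far = 29
Position 5 (value 0): max_ending_here = 29, max_so_far = 29
Position 6 (value 8): max_ending_here = 37, max_so_far = 37
Position 7 (value -1): max_ending_here = 36, max_so_far = 37

Maximum subarray: [15, -7, 13, 8, 0, 8]
Maximum sum: 37

The maximum subarray is [15, -7, 13, 8, 0, 8] with sum 37. This subarray runs from index 1 to index 6.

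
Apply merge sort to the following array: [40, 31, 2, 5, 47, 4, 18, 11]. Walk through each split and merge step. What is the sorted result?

Merge sort trace:

Split: [40, 31, 2, 5, 47, 4, 18, 11] -> [40, 31, 2, 5] and [47, 4, 18, 11]
  Split: [40, 31, 2, 5] -> [40, 31] and [2, 5]
    Split: [40, 31] -> [40] and [31]
    Merge: [40] + [31] -> [31, 40]
    Split: [2, 5] -> [2] and [5]
    Merge: [2] + [5] -> [2, 5]
  Merge: [31, 40] + [2, 5] -> [2, 5, 31, 40]
  Split: [47, 4, 18, 11] -> [47, 4] and [18, 11]
    Split: [47, 4] -> [47] and [4]
    Merge: [47] + [4] -> [4, 47]
    Split: [18, 11] -> [18] and [11]
    Merge: [18] + [11] -> [11, 18]
  Merge: [4, 47] + [11, 18] -> [4, 11, 18, 47]
Merge: [2, 5, 31, 40] + [4, 11, 18, 47] -> [2, 4, 5, 11, 18, 31, 40, 47]

Final sorted array: [2, 4, 5, 11, 18, 31, 40, 47]

The merge sort proceeds by recursively splitting the array and merging sorted halves.
After all merges, the sorted array is [2, 4, 5, 11, 18, 31, 40, 47].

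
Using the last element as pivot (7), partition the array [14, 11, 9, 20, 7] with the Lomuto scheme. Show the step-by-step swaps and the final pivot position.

Lomuto partition with pivot = 7:

Initial array: [14, 11, 9, 20, 7]

arr[0]=14 > 7: no swap
arr[1]=11 > 7: no swap
arr[2]=9 > 7: no swap
arr[3]=20 > 7: no swap

Place pivot at position 0: [7, 11, 9, 20, 14]
Pivot position: 0

After partitioning with pivot 7, the array becomes [7, 11, 9, 20, 14]. The pivot is placed at index 0. All elements to the left of the pivot are <= 7, and all elements to the right are > 7.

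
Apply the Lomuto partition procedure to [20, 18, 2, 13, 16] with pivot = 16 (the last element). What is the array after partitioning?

Lomuto partition with pivot = 16:

Initial array: [20, 18, 2, 13, 16]

arr[0]=20 > 16: no swap
arr[1]=18 > 16: no swap
arr[2]=2 <= 16: swap with position 0, array becomes [2, 18, 20, 13, 16]
arr[3]=13 <= 16: swap with position 1, array becomes [2, 13, 20, 18, 16]

Place pivot at position 2: [2, 13, 16, 18, 20]
Pivot position: 2

After partitioning with pivot 16, the array becomes [2, 13, 16, 18, 20]. The pivot is placed at index 2. All elements to the left of the pivot are <= 16, and all elements to the right are > 16.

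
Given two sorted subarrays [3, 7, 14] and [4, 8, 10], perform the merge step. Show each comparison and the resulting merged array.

Merging process:

Compare 3 vs 4: take 3 from left. Merged: [3]
Compare 7 vs 4: take 4 from right. Merged: [3, 4]
Compare 7 vs 8: take 7 from left. Merged: [3, 4, 7]
Compare 14 vs 8: take 8 from right. Merged: [3, 4, 7, 8]
Compare 14 vs 10: take 10 from right. Merged: [3, 4, 7, 8, 10]
Append remaining from left: [14]. Merged: [3, 4, 7, 8, 10, 14]

Final merged array: [3, 4, 7, 8, 10, 14]
Total comparisons: 5

The merged array is [3, 4, 7, 8, 10, 14], requiring 5 comparisons. The merge step runs in O(n) time where n is the total number of elements.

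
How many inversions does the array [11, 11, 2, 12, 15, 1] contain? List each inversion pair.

Finding inversions in [11, 11, 2, 12, 15, 1]:

(0, 2): arr[0]=11 > arr[2]=2
(0, 5): arr[0]=11 > arr[5]=1
(1, 2): arr[1]=11 > arr[2]=2
(1, 5): arr[1]=11 > arr[5]=1
(2, 5): arr[2]=2 > arr[5]=1
(3, 5): arr[3]=12 > arr[5]=1
(4, 5): arr[4]=15 > arr[5]=1

Total inversions: 7

The array has 7 inversion(s): (0,2), (0,5), (1,2), (1,5), (2,5), (3,5), (4,5). Each pair (i,j) satisfies i < j and arr[i] > arr[j].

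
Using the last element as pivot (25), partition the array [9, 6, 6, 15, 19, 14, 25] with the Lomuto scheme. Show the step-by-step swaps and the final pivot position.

Lomuto partition with pivot = 25:

Initial array: [9, 6, 6, 15, 19, 14, 25]

arr[0]=9 <= 25: swap with position 0, array becomes [9, 6, 6, 15, 19, 14, 25]
arr[1]=6 <= 25: swap with position 1, array becomes [9, 6, 6, 15, 19, 14, 25]
arr[2]=6 <= 25: swap with position 2, array becomes [9, 6, 6, 15, 19, 14, 25]
arr[3]=15 <= 25: swap with position 3, array becomes [9, 6, 6, 15, 19, 14, 25]
arr[4]=19 <= 25: swap with position 4, array becomes [9, 6, 6, 15, 19, 14, 25]
arr[5]=14 <= 25: swap with position 5, array becomes [9, 6, 6, 15, 19, 14, 25]

Place pivot at position 6: [9, 6, 6, 15, 19, 14, 25]
Pivot position: 6

After partitioning with pivot 25, the array becomes [9, 6, 6, 15, 19, 14, 25]. The pivot is placed at index 6. All elements to the left of the pivot are <= 25, and all elements to the right are > 25.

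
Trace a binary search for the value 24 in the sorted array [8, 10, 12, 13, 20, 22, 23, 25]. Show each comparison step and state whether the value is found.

Binary search for 24 in [8, 10, 12, 13, 20, 22, 23, 25]:

lo=0, hi=7, mid=3, arr[mid]=13 -> 13 < 24, search right half
lo=4, hi=7, mid=5, arr[mid]=22 -> 22 < 24, search right half
lo=6, hi=7, mid=6, arr[mid]=23 -> 23 < 24, search right half
lo=7, hi=7, mid=7, arr[mid]=25 -> 25 > 24, search left half
lo=7 > hi=6, target 24 not found

Binary search determines that 24 is not in the array after 4 comparisons. The search space was exhausted without finding the target.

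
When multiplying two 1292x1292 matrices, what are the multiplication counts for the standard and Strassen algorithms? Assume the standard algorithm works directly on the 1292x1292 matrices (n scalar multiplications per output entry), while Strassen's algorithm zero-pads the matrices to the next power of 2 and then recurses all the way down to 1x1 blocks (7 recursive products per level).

Matrix multiplication for 1292x1292 matrices:

Strassen's algorithm requires power-of-2 dimensions. Pad 1292x1292 to 2048x2048 (next power of 2).

Standard algorithm: 1292^3 = 2156689088 multiplications
Strassen's algorithm: 7^(log2(2048)) = 7^11 = 1977326743 multiplications
Savings: 2156689088 - 1977326743 = 179362345 multiplications

Standard: 2156689088 multiplications (1292^3). Strassen: 1977326743 multiplications (7^11, after padding to 2048x2048). Strassen reduces 8 recursive multiplications to 7 at each level.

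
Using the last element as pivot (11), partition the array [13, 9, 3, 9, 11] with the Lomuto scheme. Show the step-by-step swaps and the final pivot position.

Lomuto partition with pivot = 11:

Initial array: [13, 9, 3, 9, 11]

arr[0]=13 > 11: no swap
arr[1]=9 <= 11: swap with position 0, array becomes [9, 13, 3, 9, 11]
arr[2]=3 <= 11: swap with position 1, array becomes [9, 3, 13, 9, 11]
arr[3]=9 <= 11: swap with position 2, array becomes [9, 3, 9, 13, 11]

Place pivot at position 3: [9, 3, 9, 11, 13]
Pivot position: 3

After partitioning with pivot 11, the array becomes [9, 3, 9, 11, 13]. The pivot is placed at index 3. All elements to the left of the pivot are <= 11, and all elements to the right are > 11.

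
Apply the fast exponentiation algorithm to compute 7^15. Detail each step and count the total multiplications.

Computing 7^15 by squaring (build up from 7^1; each line after the first costs one multiplication):

7^1 = 7
7^2 = (7^1)^2 = 7^2 = 49
7^3 = 7 * 7^2 = 7 * 49 = 343
7^6 = (7^3)^2 = 343^2 = 117649
7^7 = 7 * 7^6 = 7 * 117649 = 823543
7^14 = (7^7)^2 = 823543^2 = 678223072849
7^15 = 7 * 7^14 = 7 * 678223072849 = 4747561509943

Result: 4747561509943
Multiplications needed: 6 (6 lines after 7^1)

7^15 = 4747561509943. Using exponentiation by squaring, this requires 6 multiplications. The key idea: if the exponent is even, square the half-power; if odd, multiply by the base once.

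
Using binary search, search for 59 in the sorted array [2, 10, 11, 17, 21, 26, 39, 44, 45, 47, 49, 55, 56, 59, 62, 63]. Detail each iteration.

Binary search for 59 in [2, 10, 11, 17, 21, 26, 39, 44, 45, 47, 49, 55, 56, 59, 62, 63]:

lo=0, hi=15, mid=7, arr[mid]=44 -> 44 < 59, search right half
lo=8, hi=15, mid=11, arr[mid]=55 -> 55 < 59, search right half
lo=12, hi=15, mid=13, arr[mid]=59 -> Found target at index 13!

Binary search finds 59 at index 13 after 3 comparisons. The search repeatedly halves the search space by comparing with the middle element.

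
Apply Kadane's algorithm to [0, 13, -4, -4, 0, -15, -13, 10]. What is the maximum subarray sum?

Using Kadane's algorithm on [0, 13, -4, -4, 0, -15, -13, 10]:

Scanning through the array:
Position 1 (value 13): max_ending_here = 13, max_so_far = 13
Position 2 (value -4): max_ending_here = 9, max_so_far = 13
Position 3 (value -4): max_ending_here = 5, max_so_far = 13
Position 4 (value 0): max_ending_here = 5, max_so_far = 13
Position 5 (value -15): max_ending_here = -10, max_so_far = 13
Position 6 (value -13): max_ending_here = -13, max_so_far = 13
Position 7 (value 10): max_ending_here = 10, max_so_far = 13

Maximum subarray: [0, 13]
Maximum sum: 13

The maximum subarray is [0, 13] with sum 13. This subarray runs from index 0 to index 1.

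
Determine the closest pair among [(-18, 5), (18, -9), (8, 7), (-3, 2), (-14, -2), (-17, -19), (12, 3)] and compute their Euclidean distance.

Computing all pairwise distances among 7 points:

d((-18, 5), (18, -9)) = 38.6264
d((-18, 5), (8, 7)) = 26.0768
d((-18, 5), (-3, 2)) = 15.2971
d((-18, 5), (-14, -2)) = 8.0623
d((-18, 5), (-17, -19)) = 24.0208
d((-18, 5), (12, 3)) = 30.0666
d((18, -9), (8, 7)) = 18.868
d((18, -9), (-3, 2)) = 23.7065
d((18, -9), (-14, -2)) = 32.7567
d((18, -9), (-17, -19)) = 36.4005
d((18, -9), (12, 3)) = 13.4164
d((8, 7), (-3, 2)) = 12.083
d((8, 7), (-14, -2)) = 23.7697
d((8, 7), (-17, -19)) = 36.0694
d((8, 7), (12, 3)) = 5.6569 <-- minimum
d((-3, 2), (-14, -2)) = 11.7047
d((-3, 2), (-17, -19)) = 25.2389
d((-3, 2), (12, 3)) = 15.0333
d((-14, -2), (-17, -19)) = 17.2627
d((-14, -2), (12, 3)) = 26.4764
d((-17, -19), (12, 3)) = 36.4005

Closest pair: (8, 7) and (12, 3) with distance 5.6569

The closest pair is (8, 7) and (12, 3) with Euclidean distance 5.6569. For 7 points, brute-force pairwise comparison is shown above. For large n, the divide-and-conquer algorithm (sort by x, recurse on halves, check the dividing strip) achieves O(n log n).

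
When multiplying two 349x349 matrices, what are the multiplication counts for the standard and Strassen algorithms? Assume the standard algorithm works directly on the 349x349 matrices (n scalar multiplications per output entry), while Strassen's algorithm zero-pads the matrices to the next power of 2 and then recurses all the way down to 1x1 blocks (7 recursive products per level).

Matrix multiplication for 349x349 matrices:

Strassen's algorithm requires power-of-2 dimensions. Pad 349x349 to 512x512 (next power of 2).

Standard algorithm: 349^3 = 42508549 multiplications
Strassen's algorithm: 7^(log2(512)) = 7^9 = 40353607 multiplications
Savings: 42508549 - 40353607 = 2154942 multiplications

Standard: 42508549 multiplications (349^3). Strassen: 40353607 multiplications (7^9, after padding to 512x512). Strassen reduces 8 recursive multiplications to 7 at each level.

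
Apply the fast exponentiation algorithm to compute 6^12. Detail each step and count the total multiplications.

Computing 6^12 by squaring (build up from 6^1; each line after the first costs one multiplication):

6^1 = 6
6^2 = (6^1)^2 = 6^2 = 36
6^3 = 6 * 6^2 = 6 * 36 = 216
6^6 = (6^3)^2 = 216^2 = 46656
6^12 = (6^6)^2 = 46656^2 = 2176782336

Result: 2176782336
Multiplications needed: 4 (4 lines after 6^1)

6^12 = 2176782336. Using exponentiation by squaring, this requires 4 multiplications. The key idea: if the exponent is even, square the half-power; if odd, multiply by the base once.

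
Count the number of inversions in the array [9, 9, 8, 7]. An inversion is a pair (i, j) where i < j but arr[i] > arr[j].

Finding inversions in [9, 9, 8, 7]:

(0, 2): arr[0]=9 > arr[2]=8
(0, 3): arr[0]=9 > arr[3]=7
(1, 2): arr[1]=9 > arr[2]=8
(1, 3): arr[1]=9 > arr[3]=7
(2, 3): arr[2]=8 > arr[3]=7

Total inversions: 5

The array has 5 inversion(s): (0,2), (0,3), (1,2), (1,3), (2,3). Each pair (i,j) satisfies i < j and arr[i] > arr[j].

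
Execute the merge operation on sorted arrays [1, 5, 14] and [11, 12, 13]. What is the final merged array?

Merging process:

Compare 1 vs 11: take 1 from left. Merged: [1]
Compare 5 vs 11: take 5 from left. Merged: [1, 5]
Compare 14 vs 11: take 11 from right. Merged: [1, 5, 11]
Compare 14 vs 12: take 12 from right. Merged: [1, 5, 11, 12]
Compare 14 vs 13: take 13 from right. Merged: [1, 5, 11, 12, 13]
Append remaining from left: [14]. Merged: [1, 5, 11, 12, 13, 14]

Final merged array: [1, 5, 11, 12, 13, 14]
Total comparisons: 5

The merged array is [1, 5, 11, 12, 13, 14], requiring 5 comparisons. The merge step runs in O(n) time where n is the total number of elements.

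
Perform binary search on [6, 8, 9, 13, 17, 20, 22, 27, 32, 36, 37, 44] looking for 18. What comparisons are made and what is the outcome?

Binary search for 18 in [6, 8, 9, 13, 17, 20, 22, 27, 32, 36, 37, 44]:

lo=0, hi=11, mid=5, arr[mid]=20 -> 20 > 18, search left half
lo=0, hi=4, mid=2, arr[mid]=9 -> 9 < 18, search right half
lo=3, hi=4, mid=3, arr[mid]=13 -> 13 < 18, search right half
lo=4, hi=4, mid=4, arr[mid]=17 -> 17 < 18, search right half
lo=5 > hi=4, target 18 not found

Binary search determines that 18 is not in the array after 4 comparisons. The search space was exhausted without finding the target.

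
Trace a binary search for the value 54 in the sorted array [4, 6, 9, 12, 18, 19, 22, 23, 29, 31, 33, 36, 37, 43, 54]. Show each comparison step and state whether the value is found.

Binary search for 54 in [4, 6, 9, 12, 18, 19, 22, 23, 29, 31, 33, 36, 37, 43, 54]:

lo=0, hi=14, mid=7, arr[mid]=23 -> 23 < 54, search right half
lo=8, hi=14, mid=11, arr[mid]=36 -> 36 < 54, search right half
lo=12, hi=14, mid=13, arr[mid]=43 -> 43 < 54, search right half
lo=14, hi=14, mid=14, arr[mid]=54 -> Found target at index 14!

Binary search finds 54 at index 14 after 4 comparisons. The search repeatedly halves the search space by comparing with the middle element.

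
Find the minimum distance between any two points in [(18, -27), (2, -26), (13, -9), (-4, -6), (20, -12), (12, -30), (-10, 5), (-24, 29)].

Computing all pairwise distances among 8 points:

d((18, -27), (2, -26)) = 16.0312
d((18, -27), (13, -9)) = 18.6815
d((18, -27), (-4, -6)) = 30.4138
d((18, -27), (20, -12)) = 15.1327
d((18, -27), (12, -30)) = 6.7082 <-- minimum
d((18, -27), (-10, 5)) = 42.5206
d((18, -27), (-24, 29)) = 70.0
d((2, -26), (13, -9)) = 20.2485
d((2, -26), (-4, -6)) = 20.8806
d((2, -26), (20, -12)) = 22.8035
d((2, -26), (12, -30)) = 10.7703
d((2, -26), (-10, 5)) = 33.2415
d((2, -26), (-24, 29)) = 60.8358
d((13, -9), (-4, -6)) = 17.2627
d((13, -9), (20, -12)) = 7.6158
d((13, -9), (12, -30)) = 21.0238
d((13, -9), (-10, 5)) = 26.9258
d((13, -9), (-24, 29)) = 53.0377
d((-4, -6), (20, -12)) = 24.7386
d((-4, -6), (12, -30)) = 28.8444
d((-4, -6), (-10, 5)) = 12.53
d((-4, -6), (-24, 29)) = 40.3113
d((20, -12), (12, -30)) = 19.6977
d((20, -12), (-10, 5)) = 34.4819
d((20, -12), (-24, 29)) = 60.1415
d((12, -30), (-10, 5)) = 41.3401
d((12, -30), (-24, 29)) = 69.1158
d((-10, 5), (-24, 29)) = 27.7849

Closest pair: (18, -27) and (12, -30) with distance 6.7082

The closest pair is (18, -27) and (12, -30) with Euclidean distance 6.7082. For 8 points, brute-force pairwise comparison is shown above. For large n, the divide-and-conquer algorithm (sort by x, recurse on halves, check the dividing strip) achieves O(n log n).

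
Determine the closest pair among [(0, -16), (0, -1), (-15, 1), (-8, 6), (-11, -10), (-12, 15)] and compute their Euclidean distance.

Computing all pairwise distances among 6 points:

d((0, -16), (0, -1)) = 15.0
d((0, -16), (-15, 1)) = 22.6716
d((0, -16), (-8, 6)) = 23.4094
d((0, -16), (-11, -10)) = 12.53
d((0, -16), (-12, 15)) = 33.2415
d((0, -1), (-15, 1)) = 15.1327
d((0, -1), (-8, 6)) = 10.6301
d((0, -1), (-11, -10)) = 14.2127
d((0, -1), (-12, 15)) = 20.0
d((-15, 1), (-8, 6)) = 8.6023 <-- minimum
d((-15, 1), (-11, -10)) = 11.7047
d((-15, 1), (-12, 15)) = 14.3178
d((-8, 6), (-11, -10)) = 16.2788
d((-8, 6), (-12, 15)) = 9.8489
d((-11, -10), (-12, 15)) = 25.02

Closest pair: (-15, 1) and (-8, 6) with distance 8.6023

The closest pair is (-15, 1) and (-8, 6) with Euclidean distance 8.6023. For 6 points, brute-force pairwise comparison is shown above. For large n, the divide-and-conquer algorithm (sort by x, recurse on halves, check the dividing strip) achieves O(n log n).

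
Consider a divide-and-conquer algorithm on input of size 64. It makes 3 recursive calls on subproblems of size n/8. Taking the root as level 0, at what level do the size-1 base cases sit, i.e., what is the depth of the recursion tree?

For divide and conquer with division factor 8:

Problem sizes at each level:
Level 0: 64
Level 1: 8
Level 2: 1

The root is level 0 and the size-1 base case is level 2 (the tree spans levels 0 through 2, i.e. 3 levels counting the root), so the depth is the number of divisions: log_8(64) = 2

The recursion tree depth is log_8(64) = 2. At each level, the problem size is divided by 8, so it takes 2 divisions to reduce to a base case of size 1. The algorithm makes 3 recursive calls at each level.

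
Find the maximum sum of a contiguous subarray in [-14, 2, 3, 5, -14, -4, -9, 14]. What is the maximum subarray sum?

Using Kadane's algorithm on [-14, 2, 3, 5, -14, -4, -9, 14]:

Scanning through the array:
Position 1 (value 2): max_ending_here = 2, max_so_far = 2
Position 2 (value 3): max_ending_here = 5, max_so_far = 5
Position 3 (value 5): max_ending_here = 10, max_so_far = 10
Position 4 (value -14): max_ending_here = -4, max_so_far = 10
Position 5 (value -4): max_ending_here = -4, max_so_far = 10
Position 6 (value -9): max_ending_here = -9, max_so_far = 10
Position 7 (value 14): max_ending_here = 14, max_so_far = 14

Maximum subarray: [14]
Maximum sum: 14

The maximum subarray is [14] with sum 14. This subarray runs from index 7 to index 7.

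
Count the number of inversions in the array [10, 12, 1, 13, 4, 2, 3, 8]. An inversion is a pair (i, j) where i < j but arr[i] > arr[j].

Finding inversions in [10, 12, 1, 13, 4, 2, 3, 8]:

(0, 2): arr[0]=10 > arr[2]=1
(0, 4): arr[0]=10 > arr[4]=4
(0, 5): arr[0]=10 > arr[5]=2
(0, 6): arr[0]=10 > arr[6]=3
(0, 7): arr[0]=10 > arr[7]=8
(1, 2): arr[1]=12 > arr[2]=1
(1, 4): arr[1]=12 > arr[4]=4
(1, 5): arr[1]=12 > arr[5]=2
(1, 6): arr[1]=12 > arr[6]=3
(1, 7): arr[1]=12 > arr[7]=8
(3, 4): arr[3]=13 > arr[4]=4
(3, 5): arr[3]=13 > arr[5]=2
(3, 6): arr[3]=13 > arr[6]=3
(3, 7): arr[3]=13 > arr[7]=8
(4, 5): arr[4]=4 > arr[5]=2
(4, 6): arr[4]=4 > arr[6]=3

Total inversions: 16

The array has 16 inversion(s): (0,2), (0,4), (0,5), (0,6), (0,7), (1,2), (1,4), (1,5), (1,6), (1,7), (3,4), (3,5), (3,6), (3,7), (4,5), (4,6). Each pair (i,j) satisfies i < j and arr[i] > arr[j].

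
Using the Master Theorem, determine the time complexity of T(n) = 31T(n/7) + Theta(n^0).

Master Theorem for T(n) = 31T(n/7) + O(n^0):

a = 31, b = 7, c = 0
log_b(a) = log_7(31) = 1.7647

Case 1: c = 0 < log_7(31) = 1.7647
T(n) = O(n^(log_7 31))

For T(n) = 31T(n/7) + O(n^0): log_7(31) = 1.7647. This is Case 1 of the Master Theorem (c < log_b(a), work dominated by leaves), giving O(n^(log_7 31)).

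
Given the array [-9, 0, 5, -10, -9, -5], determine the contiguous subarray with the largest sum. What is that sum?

Using Kadane's algorithm on [-9, 0, 5, -10, -9, -5]:

Scanning through the array:
Position 1 (value 0): max_ending_here = 0, max_so_far = 0
Position 2 (value 5): max_ending_here = 5, max_so_far = 5
Position 3 (value -10): max_ending_here = -5, max_so_far = 5
Position 4 (value -9): max_ending_here = -9, max_so_far = 5
Position 5 (value -5): max_ending_here = -5, max_so_far = 5

Maximum subarray: [0, 5]
Maximum sum: 5

The maximum subarray is [0, 5] with sum 5. This subarray runs from index 1 to index 2.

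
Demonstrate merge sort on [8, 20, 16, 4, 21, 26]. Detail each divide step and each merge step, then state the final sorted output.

Merge sort trace:

Split: [8, 20, 16, 4, 21, 26] -> [8, 20, 16] and [4, 21, 26]
  Split: [8, 20, 16] -> [8] and [20, 16]
    Split: [20, 16] -> [20] and [16]
    Merge: [20] + [16] -> [16, 20]
  Merge: [8] + [16, 20] -> [8, 16, 20]
  Split: [4, 21, 26] -> [4] and [21, 26]
    Split: [21, 26] -> [21] and [26]
    Merge: [21] + [26] -> [21, 26]
  Merge: [4] + [21, 26] -> [4, 21, 26]
Merge: [8, 16, 20] + [4, 21, 26] -> [4, 8, 16, 20, 21, 26]

Final sorted array: [4, 8, 16, 20, 21, 26]

The merge sort proceeds by recursively splitting the array and merging sorted halves.
After all merges, the sorted array is [4, 8, 16, 20, 21, 26].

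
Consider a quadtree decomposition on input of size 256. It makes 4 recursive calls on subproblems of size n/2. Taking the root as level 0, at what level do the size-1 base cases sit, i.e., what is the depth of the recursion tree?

For divide and conquer with division factor 2:

Problem sizes at each level:
Level 0: 256
Level 1: 128
Level 2: 64
Level 3: 32
Level 4: 16
Level 5: 8
Level 6: 4
Level 7: 2
Level 8: 1

The root is level 0 and the size-1 base case is level 8 (the tree spans levels 0 through 8, i.e. 9 levels counting the root), so the depth is the number of divisions: log_2(256) = 8

The recursion tree depth is log_2(256) = 8. At each level, the problem size is divided by 2, so it takes 8 divisions to reduce to a base case of size 1. The algorithm makes 4 recursive calls at each level.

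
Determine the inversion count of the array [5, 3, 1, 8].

Finding inversions in [5, 3, 1, 8]:

(0, 1): arr[0]=5 > arr[1]=3
(0, 2): arr[0]=5 > arr[2]=1
(1, 2): arr[1]=3 > arr[2]=1

Total inversions: 3

The array has 3 inversion(s): (0,1), (0,2), (1,2). Each pair (i,j) satisfies i < j and arr[i] > arr[j].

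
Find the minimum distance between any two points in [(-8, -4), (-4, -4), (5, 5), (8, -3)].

Computing all pairwise distances among 4 points:

d((-8, -4), (-4, -4)) = 4.0 <-- minimum
d((-8, -4), (5, 5)) = 15.8114
d((-8, -4), (8, -3)) = 16.0312
d((-4, -4), (5, 5)) = 12.7279
d((-4, -4), (8, -3)) = 12.0416
d((5, 5), (8, -3)) = 8.544

Closest pair: (-8, -4) and (-4, -4) with distance 4.0

The closest pair is (-8, -4) and (-4, -4) with Euclidean distance 4.0. For 4 points, brute-force pairwise comparison is shown above. For large n, the divide-and-conquer algorithm (sort by x, recurse on halves, check the dividing strip) achieves O(n log n).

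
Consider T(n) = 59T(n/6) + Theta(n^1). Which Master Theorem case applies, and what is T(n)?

Master Theorem for T(n) = 59T(n/6) + O(n^1):

a = 59, b = 6, c = 1
log_b(a) = log_6(59) = 2.2757

Case 1: c = 1 < log_6(59) = 2.2757
T(n) = O(n^(log_6 59))

For T(n) = 59T(n/6) + O(n^1): log_6(59) = 2.2757. This is Case 1 of the Master Theorem (c < log_b(a), work dominated by leaves), giving O(n^(log_6 59)).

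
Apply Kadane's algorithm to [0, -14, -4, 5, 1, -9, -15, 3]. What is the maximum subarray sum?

Using Kadane's algorithm on [0, -14, -4, 5, 1, -9, -15, 3]:

Scanning through the array:
Position 1 (value -14): max_ending_here = -14, max_so_far = 0
Position 2 (value -4): max_ending_here = -4, max_so_far = 0
Position 3 (value 5): max_ending_here = 5, max_so_far = 5
Position 4 (value 1): max_ending_here = 6, max_so_far = 6
Position 5 (value -9): max_ending_here = -3, max_so_far = 6
Position 6 (value -15): max_ending_here = -15, max_so_far = 6
Position 7 (value 3): max_ending_here = 3, max_so_far = 6

Maximum subarray: [5, 1]
Maximum sum: 6

The maximum subarray is [5, 1] with sum 6. This subarray runs from index 3 to index 4.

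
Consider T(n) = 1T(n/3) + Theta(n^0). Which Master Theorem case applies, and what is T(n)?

Master Theorem for T(n) = 1T(n/3) + O(n^0):

a = 1, b = 3, c = 0
log_b(a) = log_3(1) = 0.0000

Case 2: c = 0 = log_3(1) = 0.0000
T(n) = O(n^0 log n) = O(log n)

For T(n) = 1T(n/3) + O(n^0): log_3(1) = 0.0000. This is Case 2 of the Master Theorem (c = log_b(a), equal work at all levels), giving O(log n).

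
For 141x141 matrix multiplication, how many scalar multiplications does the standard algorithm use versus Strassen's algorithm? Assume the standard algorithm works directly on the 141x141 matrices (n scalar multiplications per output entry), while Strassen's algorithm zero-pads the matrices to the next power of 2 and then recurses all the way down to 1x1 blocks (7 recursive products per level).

Matrix multiplication for 141x141 matrices:

Strassen's algorithm requires power-of-2 dimensions. Pad 141x141 to 256x256 (next power of 2).

Standard algorithm: 141^3 = 2803221 multiplications
Strassen's algorithm: 7^(log2(256)) = 7^8 = 5764801 multiplications
Difference: 2803221 - 5764801 = -2961580 (Strassen uses MORE here due to padding overhead — for small or just-over-power-of-2 n, padding can outweigh the per-level savings)

Standard: 2803221 multiplications (141^3). Strassen: 5764801 multiplications (7^8, after padding to 256x256). Strassen reduces 8 recursive multiplications to 7 at each level.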